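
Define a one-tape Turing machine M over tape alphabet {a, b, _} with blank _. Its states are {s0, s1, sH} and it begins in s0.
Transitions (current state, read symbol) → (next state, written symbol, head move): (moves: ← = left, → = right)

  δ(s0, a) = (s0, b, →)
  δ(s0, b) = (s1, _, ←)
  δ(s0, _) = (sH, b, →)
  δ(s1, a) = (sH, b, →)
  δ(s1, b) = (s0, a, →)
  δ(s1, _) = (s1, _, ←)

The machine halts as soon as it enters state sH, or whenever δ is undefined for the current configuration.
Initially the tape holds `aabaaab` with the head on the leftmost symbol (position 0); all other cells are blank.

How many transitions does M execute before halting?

state=s0 head=0 tape=[a]abaaab   (s0,a)→(s0,b,→)
state=s0 head=1 tape=b[a]baaab   (s0,a)→(s0,b,→)
state=s0 head=2 tape=bb[b]aaab   (s0,b)→(s1,_,←)
state=s1 head=1 tape=b[b]_aaab   (s1,b)→(s0,a,→)
state=s0 head=2 tape=ba[_]aaab   (s0,_)→(sH,b,→)
state=sH head=3 tape=bab[a]aab
M halts after 5 transitions.

5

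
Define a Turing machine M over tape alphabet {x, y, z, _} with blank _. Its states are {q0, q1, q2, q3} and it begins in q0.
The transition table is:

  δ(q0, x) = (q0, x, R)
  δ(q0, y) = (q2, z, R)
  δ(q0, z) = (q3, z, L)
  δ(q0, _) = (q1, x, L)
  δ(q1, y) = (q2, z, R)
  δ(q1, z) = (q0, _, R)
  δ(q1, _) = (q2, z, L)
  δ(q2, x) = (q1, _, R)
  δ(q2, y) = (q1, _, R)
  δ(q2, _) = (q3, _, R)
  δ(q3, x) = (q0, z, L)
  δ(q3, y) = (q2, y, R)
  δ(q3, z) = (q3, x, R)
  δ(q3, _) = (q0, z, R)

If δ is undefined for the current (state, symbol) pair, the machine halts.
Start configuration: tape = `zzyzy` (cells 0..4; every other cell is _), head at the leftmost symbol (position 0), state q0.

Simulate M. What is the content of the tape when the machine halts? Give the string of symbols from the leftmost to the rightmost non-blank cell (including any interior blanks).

xxxyzy

q0 | _[z]zyzy   read z → write z, move L, go to q3
q3 | [_]zzyzy   read _ → write z, move R, go to q0
q0 | z[z]zyzy   read z → write z, move L, go to q3
q3 | [z]zzyzy   read z → write x, move R, go to q3
q3 | x[z]zyzy   read z → write x, move R, go to q3
q3 | xx[z]yzy   read z → write x, move R, go to q3
q3 | xxx[y]zy   read y → write y, move R, go to q2
q2 | xxxy[z]y
The non-blank tape span at halt is xxxyzy.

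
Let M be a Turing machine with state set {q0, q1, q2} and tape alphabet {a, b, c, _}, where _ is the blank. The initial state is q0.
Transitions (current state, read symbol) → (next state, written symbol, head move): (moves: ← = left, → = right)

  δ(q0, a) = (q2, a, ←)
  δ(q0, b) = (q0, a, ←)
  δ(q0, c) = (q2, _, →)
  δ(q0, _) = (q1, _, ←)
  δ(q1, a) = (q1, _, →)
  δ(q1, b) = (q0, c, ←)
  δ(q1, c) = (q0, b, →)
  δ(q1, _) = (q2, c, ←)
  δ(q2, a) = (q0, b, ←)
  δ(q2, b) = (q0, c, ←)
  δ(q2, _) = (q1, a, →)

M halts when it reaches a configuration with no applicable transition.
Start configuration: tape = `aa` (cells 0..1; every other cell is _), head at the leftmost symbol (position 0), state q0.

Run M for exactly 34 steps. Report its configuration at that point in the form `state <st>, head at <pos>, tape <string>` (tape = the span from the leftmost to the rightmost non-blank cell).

state q0, head at -4, tape ac_bac_bc

q0 | ____[a]a___   read a → write a, move ←, go to q2
q2 | ___[_]aa___   read _ → write a, move →, go to q1
q1 | ___a[a]a___   read a → write _, move →, go to q1
q1 | ___a_[a]___   read a → write _, move →, go to q1
q1 | ___a__[_]__   read _ → write c, move ←, go to q2
q2 | ___a_[_]c__   read _ → write a, move →, go to q1
q1 | ___a_a[c]__   read c → write b, move →, go to q0
q0 | ___a_ab[_]_   read _ → write _, move ←, go to q1
q1 | ___a_a[b]__   read b → write c, move ←, go to q0
q0 | ___a_[a]c__   read a → write a, move ←, go to q2
q2 | ___a[_]ac__   read _ → write a, move →, go to q1
q1 | ___aa[a]c__   read a → write _, move →, go to q1
q1 | ___aa_[c]__   read c → write b, move →, go to q0
q0 | ___aa_b[_]_   read _ → write _, move ←, go to q1
q1 | ___aa_[b]__   read b → write c, move ←, go to q0
q0 | ___aa[_]c__   read _ → write _, move ←, go to q1
q1 | ___a[a]_c__   read a → write _, move →, go to q1
q1 | ___a_[_]c__   read _ → write c, move ←, go to q2
q2 | ___a[_]cc__   read _ → write a, move →, go to q1
q1 | ___aa[c]c__   read c → write b, move →, go to q0
q0 | ___aab[c]__   read c → write _, move →, go to q2
q2 | ___aab_[_]_   read _ → write a, move →, go to q1
q1 | ___aab_a[_]   read _ → write c, move ←, go to q2
q2 | ___aab_[a]c   read a → write b, move ←, go to q0
q0 | ___aab[_]bc   read _ → write _, move ←, go to q1
q1 | ___aa[b]_bc   read b → write c, move ←, go to q0
q0 | ___a[a]c_bc   read a → write a, move ←, go to q2
q2 | ___[a]ac_bc   read a → write b, move ←, go to q0
q0 | __[_]bac_bc   read _ → write _, move ←, go to q1
q1 | _[_]_bac_bc   read _ → write c, move ←, go to q2
q2 | [_]c_bac_bc   read _ → write a, move →, go to q1
q1 | a[c]_bac_bc   read c → write b, move →, go to q0
q0 | ab[_]bac_bc   read _ → write _, move ←, go to q1
q1 | a[b]_bac_bc   read b → write c, move ←, go to q0
q0 | [a]c_bac_bc
After 34 steps: state q0, head at -4, tape ac_bac_bc.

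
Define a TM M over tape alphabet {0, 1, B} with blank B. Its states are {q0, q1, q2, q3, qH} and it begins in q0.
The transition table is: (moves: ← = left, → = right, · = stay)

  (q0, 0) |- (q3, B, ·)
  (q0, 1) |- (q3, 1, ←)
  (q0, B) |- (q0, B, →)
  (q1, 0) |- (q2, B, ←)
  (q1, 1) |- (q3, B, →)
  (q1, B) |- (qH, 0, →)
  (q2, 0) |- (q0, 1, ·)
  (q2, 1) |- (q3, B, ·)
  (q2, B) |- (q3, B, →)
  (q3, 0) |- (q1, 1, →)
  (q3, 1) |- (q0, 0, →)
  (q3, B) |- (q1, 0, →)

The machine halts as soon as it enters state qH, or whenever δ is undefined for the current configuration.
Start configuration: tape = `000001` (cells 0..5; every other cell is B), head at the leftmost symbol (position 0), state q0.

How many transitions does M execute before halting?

state=q0 head=0 tape=B[0]00001BBB   (q0,0)→(q3,B,·)
state=q3 head=0 tape=B[B]00001BBB   (q3,B)→(q1,0,→)
state=q1 head=1 tape=B0[0]0001BBB   (q1,0)→(q2,B,←)
state=q2 head=0 tape=B[0]B0001BBB   (q2,0)→(q0,1,·)
state=q0 head=0 tape=B[1]B0001BBB   (q0,1)→(q3,1,←)
state=q3 head=-1 tape=[B]1B0001BBB   (q3,B)→(q1,0,→)
state=q1 head=0 tape=0[1]B0001BBB   (q1,1)→(q3,B,→)
state=q3 head=1 tape=0B[B]0001BBB   (q3,B)→(q1,0,→)
state=q1 head=2 tape=0B0[0]001BBB   (q1,0)→(q2,B,←)
state=q2 head=1 tape=0B[0]B001BBB   (q2,0)→(q0,1,·)
state=q0 head=1 tape=0B[1]B001BBB   (q0,1)→(q3,1,←)
state=q3 head=0 tape=0[B]1B001BBB   (q3,B)→(q1,0,→)
state=q1 head=1 tape=00[1]B001BBB   (q1,1)→(q3,B,→)
state=q3 head=2 tape=00B[B]001BBB   (q3,B)→(q1,0,→)
state=q1 head=3 tape=00B0[0]01BBB   (q1,0)→(q2,B,←)
state=q2 head=2 tape=00B[0]B01BBB   (q2,0)→(q0,1,·)
state=q0 head=2 tape=00B[1]B01BBB   (q0,1)→(q3,1,←)
state=q3 head=1 tape=00[B]1B01BBB   (q3,B)→(q1,0,→)
state=q1 head=2 tape=000[1]B01BBB   (q1,1)→(q3,B,→)
state=q3 head=3 tape=000B[B]01BBB   (q3,B)→(q1,0,→)
state=q1 head=4 tape=000B0[0]1BBB   (q1,0)→(q2,B,←)
state=q2 head=3 tape=000B[0]B1BBB   (q2,0)→(q0,1,·)
state=q0 head=3 tape=000B[1]B1BBB   (q0,1)→(q3,1,←)
state=q3 head=2 tape=000[B]1B1BBB   (q3,B)→(q1,0,→)
state=q1 head=3 tape=0000[1]B1BBB   (q1,1)→(q3,B,→)
state=q3 head=4 tape=0000B[B]1BBB   (q3,B)→(q1,0,→)
state=q1 head=5 tape=0000B0[1]BBB   (q1,1)→(q3,B,→)
state=q3 head=6 tape=0000B0B[B]BB   (q3,B)→(q1,0,→)
state=q1 head=7 tape=0000B0B0[B]B   (q1,B)→(qH,0,→)
state=qH head=8 tape=0000B0B00[B]
M halts after 29 transitions.

29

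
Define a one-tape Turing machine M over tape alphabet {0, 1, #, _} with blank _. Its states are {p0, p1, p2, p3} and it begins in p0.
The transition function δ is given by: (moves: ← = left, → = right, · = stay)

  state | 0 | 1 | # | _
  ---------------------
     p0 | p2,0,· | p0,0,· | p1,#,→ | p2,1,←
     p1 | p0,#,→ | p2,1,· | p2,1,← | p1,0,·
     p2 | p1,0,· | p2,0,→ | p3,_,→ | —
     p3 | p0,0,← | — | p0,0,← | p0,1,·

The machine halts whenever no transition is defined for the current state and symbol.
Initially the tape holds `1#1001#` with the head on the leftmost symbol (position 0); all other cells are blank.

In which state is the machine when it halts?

p3

p0 | [1]#1001#__   read 1 → write 0, move ·, go to p0
p0 | [0]#1001#__   read 0 → write 0, move ·, go to p2
p2 | [0]#1001#__   read 0 → write 0, move ·, go to p1
p1 | [0]#1001#__   read 0 → write #, move →, go to p0
p0 | #[#]1001#__   read # → write #, move →, go to p1
p1 | ##[1]001#__   read 1 → write 1, move ·, go to p2
p2 | ##[1]001#__   read 1 → write 0, move →, go to p2
p2 | ##0[0]01#__   read 0 → write 0, move ·, go to p1
p1 | ##0[0]01#__   read 0 → write #, move →, go to p0
p0 | ##0#[0]1#__   read 0 → write 0, move ·, go to p2
p2 | ##0#[0]1#__   read 0 → write 0, move ·, go to p1
p1 | ##0#[0]1#__   read 0 → write #, move →, go to p0
p0 | ##0##[1]#__   read 1 → write 0, move ·, go to p0
p0 | ##0##[0]#__   read 0 → write 0, move ·, go to p2
p2 | ##0##[0]#__   read 0 → write 0, move ·, go to p1
p1 | ##0##[0]#__   read 0 → write #, move →, go to p0
p0 | ##0###[#]__   read # → write #, move →, go to p1
p1 | ##0####[_]_   read _ → write 0, move ·, go to p1
p1 | ##0####[0]_   read 0 → write #, move →, go to p0
p0 | ##0#####[_]   read _ → write 1, move ←, go to p2
p2 | ##0####[#]1   read # → write _, move →, go to p3
p3 | ##0####_[1]
No transition is defined for (p3, 1); M halts in state p3.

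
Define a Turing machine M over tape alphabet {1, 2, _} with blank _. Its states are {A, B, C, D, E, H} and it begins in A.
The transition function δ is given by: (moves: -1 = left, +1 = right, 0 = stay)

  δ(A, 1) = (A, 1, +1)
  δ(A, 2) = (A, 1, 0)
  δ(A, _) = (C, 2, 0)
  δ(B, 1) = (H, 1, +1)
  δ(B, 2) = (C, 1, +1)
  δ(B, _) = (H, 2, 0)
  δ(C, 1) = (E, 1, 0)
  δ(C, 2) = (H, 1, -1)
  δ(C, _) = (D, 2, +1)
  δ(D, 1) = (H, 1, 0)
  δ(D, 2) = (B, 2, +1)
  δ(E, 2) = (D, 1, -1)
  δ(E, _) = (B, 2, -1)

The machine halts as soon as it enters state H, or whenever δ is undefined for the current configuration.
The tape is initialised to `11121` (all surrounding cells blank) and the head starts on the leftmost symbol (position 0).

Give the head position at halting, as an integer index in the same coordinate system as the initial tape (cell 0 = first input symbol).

A | [1]1121_   read 1 → write 1, move +1, go to A
A | 1[1]121_   read 1 → write 1, move +1, go to A
A | 11[1]21_   read 1 → write 1, move +1, go to A
A | 111[2]1_   read 2 → write 1, move 0, go to A
A | 111[1]1_   read 1 → write 1, move +1, go to A
A | 1111[1]_   read 1 → write 1, move +1, go to A
A | 11111[_]   read _ → write 2, move 0, go to C
C | 11111[2]   read 2 → write 1, move -1, go to H
H | 1111[1]1
At halt the head is at cell 4.

4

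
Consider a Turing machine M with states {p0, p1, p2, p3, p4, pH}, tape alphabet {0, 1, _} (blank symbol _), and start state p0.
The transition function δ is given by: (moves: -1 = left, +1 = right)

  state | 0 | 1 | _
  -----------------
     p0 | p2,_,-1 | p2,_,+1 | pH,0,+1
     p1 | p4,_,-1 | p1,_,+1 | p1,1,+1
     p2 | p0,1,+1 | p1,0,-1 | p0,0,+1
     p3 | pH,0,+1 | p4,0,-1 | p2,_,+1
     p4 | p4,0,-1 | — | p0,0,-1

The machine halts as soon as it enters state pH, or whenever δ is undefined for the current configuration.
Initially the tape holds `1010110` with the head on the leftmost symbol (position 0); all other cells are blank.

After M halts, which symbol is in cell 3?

p0 | [1]010110   read 1 → write _, move +1, go to p2
p2 | _[0]10110   read 0 → write 1, move +1, go to p0
p0 | _1[1]0110   read 1 → write _, move +1, go to p2
p2 | _1_[0]110   read 0 → write 1, move +1, go to p0
p0 | _1_1[1]10   read 1 → write _, move +1, go to p2
p2 | _1_1_[1]0   read 1 → write 0, move -1, go to p1
p1 | _1_1[_]00   read _ → write 1, move +1, go to p1
p1 | _1_11[0]0   read 0 → write _, move -1, go to p4
p4 | _1_1[1]_0
Cell 3 holds 1 when M halts.

1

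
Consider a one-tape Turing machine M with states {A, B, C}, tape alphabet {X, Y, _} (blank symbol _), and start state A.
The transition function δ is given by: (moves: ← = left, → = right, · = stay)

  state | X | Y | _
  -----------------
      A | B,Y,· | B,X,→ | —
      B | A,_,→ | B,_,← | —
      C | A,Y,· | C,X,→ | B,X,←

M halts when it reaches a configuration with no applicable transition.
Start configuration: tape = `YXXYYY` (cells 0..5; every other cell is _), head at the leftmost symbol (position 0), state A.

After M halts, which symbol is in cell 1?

state=A head=0 tape=[Y]XXYYY   (A,Y)→(B,X,→)
state=B head=1 tape=X[X]XYYY   (B,X)→(A,_,→)
state=A head=2 tape=X_[X]YYY   (A,X)→(B,Y,·)
state=B head=2 tape=X_[Y]YYY   (B,Y)→(B,_,←)
state=B head=1 tape=X[_]_YYY
Cell 1 holds _ when M halts.

_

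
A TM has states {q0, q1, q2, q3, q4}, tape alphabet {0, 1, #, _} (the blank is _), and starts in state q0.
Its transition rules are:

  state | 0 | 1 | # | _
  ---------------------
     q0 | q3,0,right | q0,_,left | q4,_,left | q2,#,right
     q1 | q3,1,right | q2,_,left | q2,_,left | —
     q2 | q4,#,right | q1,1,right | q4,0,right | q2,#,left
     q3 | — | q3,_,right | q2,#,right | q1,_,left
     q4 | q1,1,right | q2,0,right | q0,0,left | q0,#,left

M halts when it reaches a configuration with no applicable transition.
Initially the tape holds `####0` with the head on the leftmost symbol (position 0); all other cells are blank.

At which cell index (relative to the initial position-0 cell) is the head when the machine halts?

state=q0 head=0 tape=__[#]###0   (q0,#)→(q4,_,left)
state=q4 head=-1 tape=_[_]_###0   (q4,_)→(q0,#,left)
state=q0 head=-2 tape=[_]#_###0   (q0,_)→(q2,#,right)
state=q2 head=-1 tape=#[#]_###0   (q2,#)→(q4,0,right)
state=q4 head=0 tape=#0[_]###0   (q4,_)→(q0,#,left)
state=q0 head=-1 tape=#[0]####0   (q0,0)→(q3,0,right)
state=q3 head=0 tape=#0[#]###0   (q3,#)→(q2,#,right)
state=q2 head=1 tape=#0#[#]##0   (q2,#)→(q4,0,right)
state=q4 head=2 tape=#0#0[#]#0   (q4,#)→(q0,0,left)
state=q0 head=1 tape=#0#[0]0#0   (q0,0)→(q3,0,right)
state=q3 head=2 tape=#0#0[0]#0
At halt the head is at cell 2.

2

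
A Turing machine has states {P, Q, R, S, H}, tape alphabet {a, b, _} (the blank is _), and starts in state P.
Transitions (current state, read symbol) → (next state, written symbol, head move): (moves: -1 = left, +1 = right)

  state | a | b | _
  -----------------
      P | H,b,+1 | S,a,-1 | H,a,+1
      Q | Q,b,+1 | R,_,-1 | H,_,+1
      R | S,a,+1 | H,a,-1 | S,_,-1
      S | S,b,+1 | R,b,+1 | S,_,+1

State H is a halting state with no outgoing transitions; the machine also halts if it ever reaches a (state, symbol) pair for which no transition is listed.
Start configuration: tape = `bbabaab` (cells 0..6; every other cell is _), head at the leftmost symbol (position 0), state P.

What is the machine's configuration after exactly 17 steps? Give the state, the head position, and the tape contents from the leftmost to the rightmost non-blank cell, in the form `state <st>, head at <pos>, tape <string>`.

state R, head at 7, tape bbababb

P | _[b]babaab_   read b → write a, move -1, go to S
S | [_]ababaab_   read _ → write _, move +1, go to S
S | _[a]babaab_   read a → write b, move +1, go to S
S | _b[b]abaab_   read b → write b, move +1, go to R
R | _bb[a]baab_   read a → write a, move +1, go to S
S | _bba[b]aab_   read b → write b, move +1, go to R
R | _bbab[a]ab_   read a → write a, move +1, go to S
S | _bbaba[a]b_   read a → write b, move +1, go to S
S | _bbabab[b]_   read b → write b, move +1, go to R
R | _bbababb[_]   read _ → write _, move -1, go to S
S | _bbabab[b]_   read b → write b, move +1, go to R
R | _bbababb[_]   read _ → write _, move -1, go to S
S | _bbabab[b]_   read b → write b, move +1, go to R
R | _bbababb[_]   read _ → write _, move -1, go to S
S | _bbabab[b]_   read b → write b, move +1, go to R
R | _bbababb[_]   read _ → write _, move -1, go to S
S | _bbabab[b]_   read b → write b, move +1, go to R
R | _bbababb[_]
After 17 steps: state R, head at 7, tape bbababb.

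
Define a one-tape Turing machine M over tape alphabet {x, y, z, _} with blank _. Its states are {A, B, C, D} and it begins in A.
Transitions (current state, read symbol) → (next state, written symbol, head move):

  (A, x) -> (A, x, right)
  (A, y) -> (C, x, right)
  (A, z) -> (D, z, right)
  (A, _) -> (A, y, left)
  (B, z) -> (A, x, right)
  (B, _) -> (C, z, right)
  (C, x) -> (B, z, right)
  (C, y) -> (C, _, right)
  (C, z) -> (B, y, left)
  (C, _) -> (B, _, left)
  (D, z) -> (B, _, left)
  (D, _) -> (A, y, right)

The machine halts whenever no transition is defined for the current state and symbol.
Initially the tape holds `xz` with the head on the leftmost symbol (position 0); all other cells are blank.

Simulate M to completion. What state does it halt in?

state=A head=0 tape=[x]z____   (A,x)→(A,x,right)
state=A head=1 tape=x[z]____   (A,z)→(D,z,right)
state=D head=2 tape=xz[_]___   (D,_)→(A,y,right)
state=A head=3 tape=xzy[_]__   (A,_)→(A,y,left)
state=A head=2 tape=xz[y]y__   (A,y)→(C,x,right)
state=C head=3 tape=xzx[y]__   (C,y)→(C,_,right)
state=C head=4 tape=xzx_[_]_   (C,_)→(B,_,left)
state=B head=3 tape=xzx[_]__   (B,_)→(C,z,right)
state=C head=4 tape=xzxz[_]_   (C,_)→(B,_,left)
state=B head=3 tape=xzx[z]__   (B,z)→(A,x,right)
state=A head=4 tape=xzxx[_]_   (A,_)→(A,y,left)
state=A head=3 tape=xzx[x]y_   (A,x)→(A,x,right)
state=A head=4 tape=xzxx[y]_   (A,y)→(C,x,right)
state=C head=5 tape=xzxxx[_]   (C,_)→(B,_,left)
state=B head=4 tape=xzxx[x]_
No transition is defined for (B, x); M halts in state B.

B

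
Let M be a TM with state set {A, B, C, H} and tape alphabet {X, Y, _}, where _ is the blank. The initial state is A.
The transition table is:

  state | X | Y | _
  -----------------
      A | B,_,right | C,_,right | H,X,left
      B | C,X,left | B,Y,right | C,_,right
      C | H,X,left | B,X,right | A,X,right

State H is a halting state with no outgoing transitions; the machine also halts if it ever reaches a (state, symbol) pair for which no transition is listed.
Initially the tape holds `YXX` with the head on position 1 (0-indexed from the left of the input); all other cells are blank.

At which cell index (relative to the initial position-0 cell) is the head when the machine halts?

4

A | Y[X]X___   read X → write _, move right, go to B
B | Y_[X]___   read X → write X, move left, go to C
C | Y[_]X___   read _ → write X, move right, go to A
A | YX[X]___   read X → write _, move right, go to B
B | YX_[_]__   read _ → write _, move right, go to C
C | YX__[_]_   read _ → write X, move right, go to A
A | YX__X[_]   read _ → write X, move left, go to H
H | YX__[X]X
At halt the head is at cell 4.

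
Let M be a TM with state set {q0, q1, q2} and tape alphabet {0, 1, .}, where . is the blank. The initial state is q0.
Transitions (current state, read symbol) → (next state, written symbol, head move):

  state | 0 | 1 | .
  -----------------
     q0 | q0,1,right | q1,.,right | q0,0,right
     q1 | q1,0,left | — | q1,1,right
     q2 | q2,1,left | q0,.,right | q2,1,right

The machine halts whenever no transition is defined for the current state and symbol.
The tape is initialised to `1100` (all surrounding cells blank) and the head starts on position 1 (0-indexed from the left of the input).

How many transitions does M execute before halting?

q0 | 1[1]00   read 1 → write ., move right, go to q1
q1 | 1.[0]0   read 0 → write 0, move left, go to q1
q1 | 1[.]00   read . → write 1, move right, go to q1
q1 | 11[0]0   read 0 → write 0, move left, go to q1
q1 | 1[1]00
M halts after 4 transitions.

4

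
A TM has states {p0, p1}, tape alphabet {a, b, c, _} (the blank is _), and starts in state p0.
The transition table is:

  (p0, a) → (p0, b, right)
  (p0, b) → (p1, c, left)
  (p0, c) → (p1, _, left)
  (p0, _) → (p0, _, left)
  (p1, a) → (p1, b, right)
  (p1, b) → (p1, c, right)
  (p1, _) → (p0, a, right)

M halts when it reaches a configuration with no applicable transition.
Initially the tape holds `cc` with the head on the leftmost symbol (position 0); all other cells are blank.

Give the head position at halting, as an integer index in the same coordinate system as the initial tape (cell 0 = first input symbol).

state=p0 head=0 tape=__[c]c   (p0,c)→(p1,_,left)
state=p1 head=-1 tape=_[_]_c   (p1,_)→(p0,a,right)
state=p0 head=0 tape=_a[_]c   (p0,_)→(p0,_,left)
state=p0 head=-1 tape=_[a]_c   (p0,a)→(p0,b,right)
state=p0 head=0 tape=_b[_]c   (p0,_)→(p0,_,left)
state=p0 head=-1 tape=_[b]_c   (p0,b)→(p1,c,left)
state=p1 head=-2 tape=[_]c_c   (p1,_)→(p0,a,right)
state=p0 head=-1 tape=a[c]_c   (p0,c)→(p1,_,left)
state=p1 head=-2 tape=[a]__c   (p1,a)→(p1,b,right)
state=p1 head=-1 tape=b[_]_c   (p1,_)→(p0,a,right)
state=p0 head=0 tape=ba[_]c   (p0,_)→(p0,_,left)
state=p0 head=-1 tape=b[a]_c   (p0,a)→(p0,b,right)
state=p0 head=0 tape=bb[_]c   (p0,_)→(p0,_,left)
state=p0 head=-1 tape=b[b]_c   (p0,b)→(p1,c,left)
state=p1 head=-2 tape=[b]c_c   (p1,b)→(p1,c,right)
state=p1 head=-1 tape=c[c]_c
At halt the head is at cell -1.

-1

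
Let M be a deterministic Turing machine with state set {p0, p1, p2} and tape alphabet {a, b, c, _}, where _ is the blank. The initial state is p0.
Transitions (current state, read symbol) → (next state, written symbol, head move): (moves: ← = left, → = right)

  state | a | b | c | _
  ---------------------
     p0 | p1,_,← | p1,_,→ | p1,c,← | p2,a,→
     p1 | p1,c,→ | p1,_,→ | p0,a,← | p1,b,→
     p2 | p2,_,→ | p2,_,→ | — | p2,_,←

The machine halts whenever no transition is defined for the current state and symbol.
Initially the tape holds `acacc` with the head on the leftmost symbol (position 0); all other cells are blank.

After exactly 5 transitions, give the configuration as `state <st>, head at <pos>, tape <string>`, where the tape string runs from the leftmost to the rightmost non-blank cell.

state p1, head at 1, tape b_aacc

state=p0 head=0 tape=_[a]cacc   (p0,a)→(p1,_,←)
state=p1 head=-1 tape=[_]_cacc   (p1,_)→(p1,b,→)
state=p1 head=0 tape=b[_]cacc   (p1,_)→(p1,b,→)
state=p1 head=1 tape=bb[c]acc   (p1,c)→(p0,a,←)
state=p0 head=0 tape=b[b]aacc   (p0,b)→(p1,_,→)
state=p1 head=1 tape=b_[a]acc
After 5 steps: state p1, head at 1, tape b_aacc.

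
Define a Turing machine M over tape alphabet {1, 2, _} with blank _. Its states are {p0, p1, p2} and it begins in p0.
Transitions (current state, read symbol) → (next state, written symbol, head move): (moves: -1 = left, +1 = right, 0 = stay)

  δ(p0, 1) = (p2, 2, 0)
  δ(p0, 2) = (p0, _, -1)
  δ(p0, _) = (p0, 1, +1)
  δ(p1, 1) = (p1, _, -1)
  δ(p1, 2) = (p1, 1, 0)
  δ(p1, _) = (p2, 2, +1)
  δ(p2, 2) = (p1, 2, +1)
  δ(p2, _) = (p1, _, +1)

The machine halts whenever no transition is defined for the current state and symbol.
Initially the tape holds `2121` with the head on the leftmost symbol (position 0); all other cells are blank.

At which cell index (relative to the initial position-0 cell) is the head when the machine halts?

3

p0 | __[2]121   read 2 → write _, move -1, go to p0
p0 | _[_]_121   read _ → write 1, move +1, go to p0
p0 | _1[_]121   read _ → write 1, move +1, go to p0
p0 | _11[1]21   read 1 → write 2, move 0, go to p2
p2 | _11[2]21   read 2 → write 2, move +1, go to p1
p1 | _112[2]1   read 2 → write 1, move 0, go to p1
p1 | _112[1]1   read 1 → write _, move -1, go to p1
p1 | _11[2]_1   read 2 → write 1, move 0, go to p1
p1 | _11[1]_1   read 1 → write _, move -1, go to p1
p1 | _1[1]__1   read 1 → write _, move -1, go to p1
p1 | _[1]___1   read 1 → write _, move -1, go to p1
p1 | [_]____1   read _ → write 2, move +1, go to p2
p2 | 2[_]___1   read _ → write _, move +1, go to p1
p1 | 2_[_]__1   read _ → write 2, move +1, go to p2
p2 | 2_2[_]_1   read _ → write _, move +1, go to p1
p1 | 2_2_[_]1   read _ → write 2, move +1, go to p2
p2 | 2_2_2[1]
At halt the head is at cell 3.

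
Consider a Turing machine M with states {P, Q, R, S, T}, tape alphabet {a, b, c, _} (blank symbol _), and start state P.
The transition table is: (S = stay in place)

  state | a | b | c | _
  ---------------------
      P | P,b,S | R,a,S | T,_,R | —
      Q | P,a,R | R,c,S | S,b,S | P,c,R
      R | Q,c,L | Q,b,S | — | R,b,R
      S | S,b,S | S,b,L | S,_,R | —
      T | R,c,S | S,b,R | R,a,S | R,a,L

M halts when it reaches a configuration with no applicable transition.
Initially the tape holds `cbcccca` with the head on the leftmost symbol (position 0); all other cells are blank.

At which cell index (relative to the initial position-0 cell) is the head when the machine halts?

state=P head=0 tape=[c]bcccca   (P,c)→(T,_,R)
state=T head=1 tape=_[b]cccca   (T,b)→(S,b,R)
state=S head=2 tape=_b[c]ccca   (S,c)→(S,_,R)
state=S head=3 tape=_b_[c]cca   (S,c)→(S,_,R)
state=S head=4 tape=_b__[c]ca   (S,c)→(S,_,R)
state=S head=5 tape=_b___[c]a   (S,c)→(S,_,R)
state=S head=6 tape=_b____[a]   (S,a)→(S,b,S)
state=S head=6 tape=_b____[b]   (S,b)→(S,b,L)
state=S head=5 tape=_b___[_]b
At halt the head is at cell 5.

5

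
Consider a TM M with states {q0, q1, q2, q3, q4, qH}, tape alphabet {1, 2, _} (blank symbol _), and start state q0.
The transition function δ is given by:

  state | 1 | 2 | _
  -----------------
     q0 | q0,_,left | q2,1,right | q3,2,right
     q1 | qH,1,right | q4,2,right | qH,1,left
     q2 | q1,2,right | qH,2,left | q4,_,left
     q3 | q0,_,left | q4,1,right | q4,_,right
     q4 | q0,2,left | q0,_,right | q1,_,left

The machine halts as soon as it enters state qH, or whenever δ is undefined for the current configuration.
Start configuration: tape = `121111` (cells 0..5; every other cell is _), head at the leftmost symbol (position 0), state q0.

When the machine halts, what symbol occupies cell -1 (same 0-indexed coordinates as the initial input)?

q0 | _[1]21111   read 1 → write _, move left, go to q0
q0 | [_]_21111   read _ → write 2, move right, go to q3
q3 | 2[_]21111   read _ → write _, move right, go to q4
q4 | 2_[2]1111   read 2 → write _, move right, go to q0
q0 | 2__[1]111   read 1 → write _, move left, go to q0
q0 | 2_[_]_111   read _ → write 2, move right, go to q3
q3 | 2_2[_]111   read _ → write _, move right, go to q4
q4 | 2_2_[1]11   read 1 → write 2, move left, go to q0
q0 | 2_2[_]211   read _ → write 2, move right, go to q3
q3 | 2_22[2]11   read 2 → write 1, move right, go to q4
q4 | 2_221[1]1   read 1 → write 2, move left, go to q0
q0 | 2_22[1]21   read 1 → write _, move left, go to q0
q0 | 2_2[2]_21   read 2 → write 1, move right, go to q2
q2 | 2_21[_]21   read _ → write _, move left, go to q4
q4 | 2_2[1]_21   read 1 → write 2, move left, go to q0
q0 | 2_[2]2_21   read 2 → write 1, move right, go to q2
q2 | 2_1[2]_21   read 2 → write 2, move left, go to qH
qH | 2_[1]2_21
Cell -1 holds 2 when M halts.

2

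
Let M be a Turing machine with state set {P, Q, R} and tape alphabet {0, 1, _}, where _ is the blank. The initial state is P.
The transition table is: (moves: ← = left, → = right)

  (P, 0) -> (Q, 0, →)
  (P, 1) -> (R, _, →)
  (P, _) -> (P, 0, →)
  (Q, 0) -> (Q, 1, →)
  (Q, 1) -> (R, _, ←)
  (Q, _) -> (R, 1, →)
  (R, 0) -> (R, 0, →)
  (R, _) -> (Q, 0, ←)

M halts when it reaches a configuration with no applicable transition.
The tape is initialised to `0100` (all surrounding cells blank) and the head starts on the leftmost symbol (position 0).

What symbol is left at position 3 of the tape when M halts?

1

state=P head=0 tape=[0]100__   (P,0)→(Q,0,→)
state=Q head=1 tape=0[1]00__   (Q,1)→(R,_,←)
state=R head=0 tape=[0]_00__   (R,0)→(R,0,→)
state=R head=1 tape=0[_]00__   (R,_)→(Q,0,←)
state=Q head=0 tape=[0]000__   (Q,0)→(Q,1,→)
state=Q head=1 tape=1[0]00__   (Q,0)→(Q,1,→)
state=Q head=2 tape=11[0]0__   (Q,0)→(Q,1,→)
state=Q head=3 tape=111[0]__   (Q,0)→(Q,1,→)
state=Q head=4 tape=1111[_]_   (Q,_)→(R,1,→)
state=R head=5 tape=11111[_]   (R,_)→(Q,0,←)
state=Q head=4 tape=1111[1]0   (Q,1)→(R,_,←)
state=R head=3 tape=111[1]_0
Cell 3 holds 1 when M halts.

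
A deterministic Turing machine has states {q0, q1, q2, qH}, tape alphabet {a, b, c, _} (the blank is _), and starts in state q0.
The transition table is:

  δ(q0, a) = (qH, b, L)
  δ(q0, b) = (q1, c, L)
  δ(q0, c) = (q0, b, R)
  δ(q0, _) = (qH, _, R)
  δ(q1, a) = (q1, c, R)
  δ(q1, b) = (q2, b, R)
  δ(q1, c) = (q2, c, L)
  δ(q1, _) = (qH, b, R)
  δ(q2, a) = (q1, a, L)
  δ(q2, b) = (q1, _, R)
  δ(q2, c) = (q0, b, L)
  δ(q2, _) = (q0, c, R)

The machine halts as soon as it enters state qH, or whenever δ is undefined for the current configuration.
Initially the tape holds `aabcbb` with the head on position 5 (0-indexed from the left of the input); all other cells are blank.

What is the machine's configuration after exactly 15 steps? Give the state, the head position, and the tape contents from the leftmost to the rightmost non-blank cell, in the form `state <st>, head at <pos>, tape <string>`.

state=q0 head=5 tape=aabcb[b]   (q0,b)→(q1,c,L)
state=q1 head=4 tape=aabc[b]c   (q1,b)→(q2,b,R)
state=q2 head=5 tape=aabcb[c]   (q2,c)→(q0,b,L)
state=q0 head=4 tape=aabc[b]b   (q0,b)→(q1,c,L)
state=q1 head=3 tape=aab[c]cb   (q1,c)→(q2,c,L)
state=q2 head=2 tape=aa[b]ccb   (q2,b)→(q1,_,R)
state=q1 head=3 tape=aa_[c]cb   (q1,c)→(q2,c,L)
state=q2 head=2 tape=aa[_]ccb   (q2,_)→(q0,c,R)
state=q0 head=3 tape=aac[c]cb   (q0,c)→(q0,b,R)
state=q0 head=4 tape=aacb[c]b   (q0,c)→(q0,b,R)
state=q0 head=5 tape=aacbb[b]   (q0,b)→(q1,c,L)
state=q1 head=4 tape=aacb[b]c   (q1,b)→(q2,b,R)
state=q2 head=5 tape=aacbb[c]   (q2,c)→(q0,b,L)
state=q0 head=4 tape=aacb[b]b   (q0,b)→(q1,c,L)
state=q1 head=3 tape=aac[b]cb   (q1,b)→(q2,b,R)
state=q2 head=4 tape=aacb[c]b
After 15 steps: state q2, head at 4, tape aacbcb.

state q2, head at 4, tape aacbcb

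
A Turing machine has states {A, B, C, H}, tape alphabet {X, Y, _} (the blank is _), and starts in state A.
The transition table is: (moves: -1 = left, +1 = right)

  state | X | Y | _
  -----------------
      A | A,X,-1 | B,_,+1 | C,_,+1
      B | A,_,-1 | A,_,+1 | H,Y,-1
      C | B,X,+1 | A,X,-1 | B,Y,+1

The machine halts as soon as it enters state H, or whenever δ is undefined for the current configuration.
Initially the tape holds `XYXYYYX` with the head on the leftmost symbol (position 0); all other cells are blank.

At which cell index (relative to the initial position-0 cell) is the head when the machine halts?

A | _[X]YXYYYX_   read X → write X, move -1, go to A
A | [_]XYXYYYX_   read _ → write _, move +1, go to C
C | _[X]YXYYYX_   read X → write X, move +1, go to B
B | _X[Y]XYYYX_   read Y → write _, move +1, go to A
A | _X_[X]YYYX_   read X → write X, move -1, go to A
A | _X[_]XYYYX_   read _ → write _, move +1, go to C
C | _X_[X]YYYX_   read X → write X, move +1, go to B
B | _X_X[Y]YYX_   read Y → write _, move +1, go to A
A | _X_X_[Y]YX_   read Y → write _, move +1, go to B
B | _X_X__[Y]X_   read Y → write _, move +1, go to A
A | _X_X___[X]_   read X → write X, move -1, go to A
A | _X_X__[_]X_   read _ → write _, move +1, go to C
C | _X_X___[X]_   read X → write X, move +1, go to B
B | _X_X___X[_]   read _ → write Y, move -1, go to H
H | _X_X___[X]Y
At halt the head is at cell 6.

6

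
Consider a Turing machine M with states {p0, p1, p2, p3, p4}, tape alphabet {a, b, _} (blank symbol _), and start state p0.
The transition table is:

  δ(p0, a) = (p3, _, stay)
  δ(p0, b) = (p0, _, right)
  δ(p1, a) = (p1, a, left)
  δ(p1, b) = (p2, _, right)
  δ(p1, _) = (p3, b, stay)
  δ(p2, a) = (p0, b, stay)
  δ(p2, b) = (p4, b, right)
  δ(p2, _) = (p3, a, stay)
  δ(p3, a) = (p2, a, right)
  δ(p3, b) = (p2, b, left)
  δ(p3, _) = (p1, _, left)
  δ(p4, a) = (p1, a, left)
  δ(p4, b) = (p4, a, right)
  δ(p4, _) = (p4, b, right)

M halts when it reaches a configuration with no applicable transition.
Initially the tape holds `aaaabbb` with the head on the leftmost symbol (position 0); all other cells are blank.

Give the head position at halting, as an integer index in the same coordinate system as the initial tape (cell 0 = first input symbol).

7

p0 | __[a]aaabbb_   read a → write _, move stay, go to p3
p3 | __[_]aaabbb_   read _ → write _, move left, go to p1
p1 | _[_]_aaabbb_   read _ → write b, move stay, go to p3
p3 | _[b]_aaabbb_   read b → write b, move left, go to p2
p2 | [_]b_aaabbb_   read _ → write a, move stay, go to p3
p3 | [a]b_aaabbb_   read a → write a, move right, go to p2
p2 | a[b]_aaabbb_   read b → write b, move right, go to p4
p4 | ab[_]aaabbb_   read _ → write b, move right, go to p4
p4 | abb[a]aabbb_   read a → write a, move left, go to p1
p1 | ab[b]aaabbb_   read b → write _, move right, go to p2
p2 | ab_[a]aabbb_   read a → write b, move stay, go to p0
p0 | ab_[b]aabbb_   read b → write _, move right, go to p0
p0 | ab__[a]abbb_   read a → write _, move stay, go to p3
p3 | ab__[_]abbb_   read _ → write _, move left, go to p1
p1 | ab_[_]_abbb_   read _ → write b, move stay, go to p3
p3 | ab_[b]_abbb_   read b → write b, move left, go to p2
p2 | ab[_]b_abbb_   read _ → write a, move stay, go to p3
p3 | ab[a]b_abbb_   read a → write a, move right, go to p2
p2 | aba[b]_abbb_   read b → write b, move right, go to p4
p4 | abab[_]abbb_   read _ → write b, move right, go to p4
p4 | ababb[a]bbb_   read a → write a, move left, go to p1
p1 | abab[b]abbb_   read b → write _, move right, go to p2
p2 | abab_[a]bbb_   read a → write b, move stay, go to p0
p0 | abab_[b]bbb_   read b → write _, move right, go to p0
p0 | abab__[b]bb_   read b → write _, move right, go to p0
p0 | abab___[b]b_   read b → write _, move right, go to p0
p0 | abab____[b]_   read b → write _, move right, go to p0
p0 | abab_____[_]
At halt the head is at cell 7.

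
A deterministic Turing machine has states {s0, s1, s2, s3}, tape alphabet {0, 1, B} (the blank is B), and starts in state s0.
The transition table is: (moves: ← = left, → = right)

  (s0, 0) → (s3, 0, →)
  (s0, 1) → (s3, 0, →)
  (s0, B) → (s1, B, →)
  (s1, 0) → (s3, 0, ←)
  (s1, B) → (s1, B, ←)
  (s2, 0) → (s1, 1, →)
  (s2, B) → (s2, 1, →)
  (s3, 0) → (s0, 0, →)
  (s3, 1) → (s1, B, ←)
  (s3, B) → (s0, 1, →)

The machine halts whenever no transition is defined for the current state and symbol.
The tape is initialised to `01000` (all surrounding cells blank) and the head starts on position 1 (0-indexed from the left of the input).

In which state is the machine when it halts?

s0 | 0[1]000BBB   read 1 → write 0, move →, go to s3
s3 | 00[0]00BBB   read 0 → write 0, move →, go to s0
s0 | 000[0]0BBB   read 0 → write 0, move →, go to s3
s3 | 0000[0]BBB   read 0 → write 0, move →, go to s0
s0 | 00000[B]BB   read B → write B, move →, go to s1
s1 | 00000B[B]B   read B → write B, move ←, go to s1
s1 | 00000[B]BB   read B → write B, move ←, go to s1
s1 | 0000[0]BBB   read 0 → write 0, move ←, go to s3
s3 | 000[0]0BBB   read 0 → write 0, move →, go to s0
s0 | 0000[0]BBB   read 0 → write 0, move →, go to s3
s3 | 00000[B]BB   read B → write 1, move →, go to s0
s0 | 000001[B]B   read B → write B, move →, go to s1
s1 | 000001B[B]   read B → write B, move ←, go to s1
s1 | 000001[B]B   read B → write B, move ←, go to s1
s1 | 00000[1]BB
No transition is defined for (s1, 1); M halts in state s1.

s1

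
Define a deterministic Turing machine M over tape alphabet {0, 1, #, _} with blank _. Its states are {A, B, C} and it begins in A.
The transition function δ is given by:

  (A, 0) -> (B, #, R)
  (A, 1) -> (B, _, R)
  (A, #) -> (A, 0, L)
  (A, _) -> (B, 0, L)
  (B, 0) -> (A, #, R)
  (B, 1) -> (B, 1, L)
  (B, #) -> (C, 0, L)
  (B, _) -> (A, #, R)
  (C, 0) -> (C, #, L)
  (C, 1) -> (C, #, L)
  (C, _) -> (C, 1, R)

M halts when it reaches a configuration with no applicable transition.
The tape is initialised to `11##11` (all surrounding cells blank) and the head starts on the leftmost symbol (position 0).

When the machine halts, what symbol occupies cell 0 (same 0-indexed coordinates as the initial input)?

state=A head=0 tape=[1]1##11   (A,1)→(B,_,R)
state=B head=1 tape=_[1]##11   (B,1)→(B,1,L)
state=B head=0 tape=[_]1##11   (B,_)→(A,#,R)
state=A head=1 tape=#[1]##11   (A,1)→(B,_,R)
state=B head=2 tape=#_[#]#11   (B,#)→(C,0,L)
state=C head=1 tape=#[_]0#11   (C,_)→(C,1,R)
state=C head=2 tape=#1[0]#11   (C,0)→(C,#,L)
state=C head=1 tape=#[1]##11   (C,1)→(C,#,L)
state=C head=0 tape=[#]###11
Cell 0 holds # when M halts.

#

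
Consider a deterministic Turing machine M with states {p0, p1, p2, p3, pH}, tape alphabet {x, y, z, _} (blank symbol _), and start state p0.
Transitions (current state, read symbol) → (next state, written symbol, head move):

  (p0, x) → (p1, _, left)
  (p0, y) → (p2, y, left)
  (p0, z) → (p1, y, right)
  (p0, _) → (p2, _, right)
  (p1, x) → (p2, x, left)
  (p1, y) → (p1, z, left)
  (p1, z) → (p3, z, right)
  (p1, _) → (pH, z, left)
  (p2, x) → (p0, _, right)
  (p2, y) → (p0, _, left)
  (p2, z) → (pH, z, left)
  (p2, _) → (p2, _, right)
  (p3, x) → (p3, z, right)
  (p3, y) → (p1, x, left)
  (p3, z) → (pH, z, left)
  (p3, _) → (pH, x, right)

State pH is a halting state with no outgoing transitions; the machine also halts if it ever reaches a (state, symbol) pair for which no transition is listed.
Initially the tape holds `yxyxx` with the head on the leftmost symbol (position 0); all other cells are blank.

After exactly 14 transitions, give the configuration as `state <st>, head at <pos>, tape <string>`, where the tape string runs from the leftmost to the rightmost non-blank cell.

p0 | _[y]xyxx   read y → write y, move left, go to p2
p2 | [_]yxyxx   read _ → write _, move right, go to p2
p2 | _[y]xyxx   read y → write _, move left, go to p0
p0 | [_]_xyxx   read _ → write _, move right, go to p2
p2 | _[_]xyxx   read _ → write _, move right, go to p2
p2 | __[x]yxx   read x → write _, move right, go to p0
p0 | ___[y]xx   read y → write y, move left, go to p2
p2 | __[_]yxx   read _ → write _, move right, go to p2
p2 | ___[y]xx   read y → write _, move left, go to p0
p0 | __[_]_xx   read _ → write _, move right, go to p2
p2 | ___[_]xx   read _ → write _, move right, go to p2
p2 | ____[x]x   read x → write _, move right, go to p0
p0 | _____[x]   read x → write _, move left, go to p1
p1 | ____[_]_   read _ → write z, move left, go to pH
pH | ___[_]z_
After 14 steps: state pH, head at 2, tape z.

state pH, head at 2, tape z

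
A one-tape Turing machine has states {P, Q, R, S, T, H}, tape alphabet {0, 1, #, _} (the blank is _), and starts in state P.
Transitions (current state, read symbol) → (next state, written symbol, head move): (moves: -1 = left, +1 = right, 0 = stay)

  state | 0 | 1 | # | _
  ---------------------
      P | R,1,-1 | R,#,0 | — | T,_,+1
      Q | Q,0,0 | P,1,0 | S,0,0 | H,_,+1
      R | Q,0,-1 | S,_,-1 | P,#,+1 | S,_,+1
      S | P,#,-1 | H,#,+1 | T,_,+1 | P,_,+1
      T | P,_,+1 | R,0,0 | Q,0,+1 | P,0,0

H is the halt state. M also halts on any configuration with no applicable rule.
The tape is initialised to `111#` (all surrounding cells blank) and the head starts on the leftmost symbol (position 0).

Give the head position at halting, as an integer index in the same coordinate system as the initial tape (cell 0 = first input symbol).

P | [1]11#   read 1 → write #, move 0, go to R
R | [#]11#   read # → write #, move +1, go to P
P | #[1]1#   read 1 → write #, move 0, go to R
R | #[#]1#   read # → write #, move +1, go to P
P | ##[1]#   read 1 → write #, move 0, go to R
R | ##[#]#   read # → write #, move +1, go to P
P | ###[#]
At halt the head is at cell 3.

3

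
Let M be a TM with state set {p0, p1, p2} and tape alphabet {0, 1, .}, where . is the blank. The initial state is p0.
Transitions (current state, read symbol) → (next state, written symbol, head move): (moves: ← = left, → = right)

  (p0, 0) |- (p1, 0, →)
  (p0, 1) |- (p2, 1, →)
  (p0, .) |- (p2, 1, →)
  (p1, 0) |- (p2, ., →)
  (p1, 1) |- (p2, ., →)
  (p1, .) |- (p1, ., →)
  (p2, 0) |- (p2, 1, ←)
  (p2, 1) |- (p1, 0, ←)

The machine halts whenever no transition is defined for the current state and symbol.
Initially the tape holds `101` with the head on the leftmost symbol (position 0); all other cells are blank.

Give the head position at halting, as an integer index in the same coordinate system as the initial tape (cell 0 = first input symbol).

p0 | .[1]01.   read 1 → write 1, move →, go to p2
p2 | .1[0]1.   read 0 → write 1, move ←, go to p2
p2 | .[1]11.   read 1 → write 0, move ←, go to p1
p1 | [.]011.   read . → write ., move →, go to p1
p1 | .[0]11.   read 0 → write ., move →, go to p2
p2 | ..[1]1.   read 1 → write 0, move ←, go to p1
p1 | .[.]01.   read . → write ., move →, go to p1
p1 | ..[0]1.   read 0 → write ., move →, go to p2
p2 | ...[1].   read 1 → write 0, move ←, go to p1
p1 | ..[.]0.   read . → write ., move →, go to p1
p1 | ...[0].   read 0 → write ., move →, go to p2
p2 | ....[.]
At halt the head is at cell 3.

3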